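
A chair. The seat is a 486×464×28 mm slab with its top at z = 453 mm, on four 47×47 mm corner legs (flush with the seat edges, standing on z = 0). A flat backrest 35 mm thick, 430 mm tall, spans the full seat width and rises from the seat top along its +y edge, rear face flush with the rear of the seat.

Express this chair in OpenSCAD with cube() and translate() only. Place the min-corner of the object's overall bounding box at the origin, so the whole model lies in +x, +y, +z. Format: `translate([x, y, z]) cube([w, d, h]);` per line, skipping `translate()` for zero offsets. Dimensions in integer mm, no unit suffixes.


translate([0, 0, 425]) cube([486, 464, 28]);
cube([47, 47, 425]);
translate([439, 0, 0]) cube([47, 47, 425]);
translate([0, 417, 0]) cube([47, 47, 425]);
translate([439, 417, 0]) cube([47, 47, 425]);
translate([0, 429, 453]) cube([486, 35, 430]);


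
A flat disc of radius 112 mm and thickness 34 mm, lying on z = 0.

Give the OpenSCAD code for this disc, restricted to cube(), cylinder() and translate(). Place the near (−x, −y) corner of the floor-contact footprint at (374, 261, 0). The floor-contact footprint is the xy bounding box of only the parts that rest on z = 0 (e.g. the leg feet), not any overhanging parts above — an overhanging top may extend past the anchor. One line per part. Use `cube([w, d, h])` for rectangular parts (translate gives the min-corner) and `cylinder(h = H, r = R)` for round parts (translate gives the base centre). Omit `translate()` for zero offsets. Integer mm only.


translate([486, 373, 0]) cylinder(h = 34, r = 112);


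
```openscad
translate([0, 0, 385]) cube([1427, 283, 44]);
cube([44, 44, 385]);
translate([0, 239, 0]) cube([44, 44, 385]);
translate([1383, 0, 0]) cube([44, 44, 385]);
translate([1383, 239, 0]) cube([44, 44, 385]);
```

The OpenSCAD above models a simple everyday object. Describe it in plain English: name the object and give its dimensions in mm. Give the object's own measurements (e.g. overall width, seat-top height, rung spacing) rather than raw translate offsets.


A long wooden bench with a 1427 mm (x) × 283 mm (y) seat, 44 mm thick, its top surface 429 mm above the floor. Four 44 mm square legs at the seat corners, flush with the edges, run from z = 0 to the seat underside.


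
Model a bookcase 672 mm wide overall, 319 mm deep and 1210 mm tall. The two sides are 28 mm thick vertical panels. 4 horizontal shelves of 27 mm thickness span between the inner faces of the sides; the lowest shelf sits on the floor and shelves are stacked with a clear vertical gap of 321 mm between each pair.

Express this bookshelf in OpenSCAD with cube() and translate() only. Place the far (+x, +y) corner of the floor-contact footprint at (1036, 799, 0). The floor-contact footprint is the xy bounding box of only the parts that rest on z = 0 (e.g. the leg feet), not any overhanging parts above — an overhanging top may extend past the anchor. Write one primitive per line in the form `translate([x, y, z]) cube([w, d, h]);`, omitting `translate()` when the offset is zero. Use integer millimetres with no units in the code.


translate([364, 480, 0]) cube([28, 319, 1210]);
translate([1008, 480, 0]) cube([28, 319, 1210]);
translate([392, 480, 0]) cube([616, 319, 27]);
translate([392, 480, 348]) cube([616, 319, 27]);
translate([392, 480, 696]) cube([616, 319, 27]);
translate([392, 480, 1044]) cube([616, 319, 27]);


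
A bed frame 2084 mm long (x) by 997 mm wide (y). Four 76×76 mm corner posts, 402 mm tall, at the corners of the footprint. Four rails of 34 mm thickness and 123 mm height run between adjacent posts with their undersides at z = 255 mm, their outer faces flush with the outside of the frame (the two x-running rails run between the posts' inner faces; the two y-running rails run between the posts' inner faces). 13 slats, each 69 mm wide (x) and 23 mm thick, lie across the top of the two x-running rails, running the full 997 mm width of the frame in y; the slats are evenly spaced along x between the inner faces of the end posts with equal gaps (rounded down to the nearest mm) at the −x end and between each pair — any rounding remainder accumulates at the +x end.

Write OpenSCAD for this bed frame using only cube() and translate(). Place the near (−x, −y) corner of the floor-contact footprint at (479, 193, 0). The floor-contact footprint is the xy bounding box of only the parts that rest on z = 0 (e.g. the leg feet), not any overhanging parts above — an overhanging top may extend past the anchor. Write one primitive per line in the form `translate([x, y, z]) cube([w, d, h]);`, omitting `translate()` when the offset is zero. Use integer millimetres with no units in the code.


translate([479, 193, 0]) cube([76, 76, 402]);
translate([479, 1114, 0]) cube([76, 76, 402]);
translate([2487, 193, 0]) cube([76, 76, 402]);
translate([2487, 1114, 0]) cube([76, 76, 402]);
translate([555, 193, 255]) cube([1932, 34, 123]);
translate([555, 1156, 255]) cube([1932, 34, 123]);
translate([479, 269, 255]) cube([34, 845, 123]);
translate([2529, 269, 255]) cube([34, 845, 123]);
translate([628, 193, 378]) cube([69, 997, 23]);
translate([770, 193, 378]) cube([69, 997, 23]);
translate([912, 193, 378]) cube([69, 997, 23]);
translate([1054, 193, 378]) cube([69, 997, 23]);
translate([1196, 193, 378]) cube([69, 997, 23]);
translate([1338, 193, 378]) cube([69, 997, 23]);
translate([1480, 193, 378]) cube([69, 997, 23]);
translate([1622, 193, 378]) cube([69, 997, 23]);
translate([1764, 193, 378]) cube([69, 997, 23]);
translate([1906, 193, 378]) cube([69, 997, 23]);
translate([2048, 193, 378]) cube([69, 997, 23]);
translate([2190, 193, 378]) cube([69, 997, 23]);
translate([2332, 193, 378]) cube([69, 997, 23]);


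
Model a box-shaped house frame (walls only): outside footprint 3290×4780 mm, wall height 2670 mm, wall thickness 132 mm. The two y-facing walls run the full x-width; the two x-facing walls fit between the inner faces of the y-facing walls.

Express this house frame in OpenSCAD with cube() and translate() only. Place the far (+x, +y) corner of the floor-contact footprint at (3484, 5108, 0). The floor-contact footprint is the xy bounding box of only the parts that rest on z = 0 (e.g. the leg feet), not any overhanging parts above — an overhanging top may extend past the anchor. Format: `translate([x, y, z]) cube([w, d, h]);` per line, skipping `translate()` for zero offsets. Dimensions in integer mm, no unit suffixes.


translate([194, 328, 0]) cube([3290, 132, 2670]);
translate([194, 4976, 0]) cube([3290, 132, 2670]);
translate([194, 460, 0]) cube([132, 4516, 2670]);
translate([3352, 460, 0]) cube([132, 4516, 2670]);


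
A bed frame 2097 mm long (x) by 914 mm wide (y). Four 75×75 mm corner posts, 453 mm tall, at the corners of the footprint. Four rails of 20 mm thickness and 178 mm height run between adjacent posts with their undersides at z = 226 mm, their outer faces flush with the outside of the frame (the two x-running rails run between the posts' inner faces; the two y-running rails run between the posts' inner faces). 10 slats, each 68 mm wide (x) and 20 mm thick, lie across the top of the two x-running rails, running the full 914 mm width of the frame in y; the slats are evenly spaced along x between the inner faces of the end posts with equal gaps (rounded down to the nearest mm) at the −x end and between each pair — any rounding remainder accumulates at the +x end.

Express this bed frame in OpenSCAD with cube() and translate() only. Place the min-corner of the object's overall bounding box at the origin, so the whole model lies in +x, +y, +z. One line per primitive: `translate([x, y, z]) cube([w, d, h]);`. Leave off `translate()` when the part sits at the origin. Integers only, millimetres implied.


cube([75, 75, 453]);
translate([0, 839, 0]) cube([75, 75, 453]);
translate([2022, 0, 0]) cube([75, 75, 453]);
translate([2022, 839, 0]) cube([75, 75, 453]);
translate([75, 0, 226]) cube([1947, 20, 178]);
translate([75, 894, 226]) cube([1947, 20, 178]);
translate([0, 75, 226]) cube([20, 764, 178]);
translate([2077, 75, 226]) cube([20, 764, 178]);
translate([190, 0, 404]) cube([68, 914, 20]);
translate([373, 0, 404]) cube([68, 914, 20]);
translate([556, 0, 404]) cube([68, 914, 20]);
translate([739, 0, 404]) cube([68, 914, 20]);
translate([922, 0, 404]) cube([68, 914, 20]);
translate([1105, 0, 404]) cube([68, 914, 20]);
translate([1288, 0, 404]) cube([68, 914, 20]);
translate([1471, 0, 404]) cube([68, 914, 20]);
translate([1654, 0, 404]) cube([68, 914, 20]);
translate([1837, 0, 404]) cube([68, 914, 20]);


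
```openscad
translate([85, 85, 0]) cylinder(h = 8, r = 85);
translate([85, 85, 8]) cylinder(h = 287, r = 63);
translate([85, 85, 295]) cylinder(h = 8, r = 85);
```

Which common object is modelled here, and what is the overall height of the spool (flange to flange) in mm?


A spool. The overall height is 303 mm.

Three coaxial cylinders, large–small–large — a spool. Two 8 mm flanges and a 287 mm core give 8 + 287 + 8 = 303 mm.


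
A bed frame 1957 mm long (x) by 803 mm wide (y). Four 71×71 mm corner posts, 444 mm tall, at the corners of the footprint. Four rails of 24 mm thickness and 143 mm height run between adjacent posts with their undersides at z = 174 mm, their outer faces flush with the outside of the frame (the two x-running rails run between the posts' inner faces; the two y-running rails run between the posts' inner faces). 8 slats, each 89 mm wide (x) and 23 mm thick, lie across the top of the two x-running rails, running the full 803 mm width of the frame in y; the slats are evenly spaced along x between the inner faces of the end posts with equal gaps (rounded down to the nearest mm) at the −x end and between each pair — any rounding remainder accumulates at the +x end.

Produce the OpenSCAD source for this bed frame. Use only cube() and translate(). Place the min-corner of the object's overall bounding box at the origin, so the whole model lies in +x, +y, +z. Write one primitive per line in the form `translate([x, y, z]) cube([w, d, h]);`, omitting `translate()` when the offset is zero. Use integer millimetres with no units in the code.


// slat z = rail_z + rail_h = 174 + 143 = 317
// slat gap = ⌊(1815 − 8·89) / 9⌋ = 122
cube([71, 71, 444]);
translate([0, 732, 0]) cube([71, 71, 444]);
translate([1886, 0, 0]) cube([71, 71, 444]);
translate([1886, 732, 0]) cube([71, 71, 444]);
translate([71, 0, 174]) cube([1815, 24, 143]);
translate([71, 779, 174]) cube([1815, 24, 143]);
translate([0, 71, 174]) cube([24, 661, 143]);
translate([1933, 71, 174]) cube([24, 661, 143]);
translate([193, 0, 317]) cube([89, 803, 23]);
translate([404, 0, 317]) cube([89, 803, 23]);
translate([615, 0, 317]) cube([89, 803, 23]);
translate([826, 0, 317]) cube([89, 803, 23]);
translate([1037, 0, 317]) cube([89, 803, 23]);
translate([1248, 0, 317]) cube([89, 803, 23]);
translate([1459, 0, 317]) cube([89, 803, 23]);
translate([1670, 0, 317]) cube([89, 803, 23]);


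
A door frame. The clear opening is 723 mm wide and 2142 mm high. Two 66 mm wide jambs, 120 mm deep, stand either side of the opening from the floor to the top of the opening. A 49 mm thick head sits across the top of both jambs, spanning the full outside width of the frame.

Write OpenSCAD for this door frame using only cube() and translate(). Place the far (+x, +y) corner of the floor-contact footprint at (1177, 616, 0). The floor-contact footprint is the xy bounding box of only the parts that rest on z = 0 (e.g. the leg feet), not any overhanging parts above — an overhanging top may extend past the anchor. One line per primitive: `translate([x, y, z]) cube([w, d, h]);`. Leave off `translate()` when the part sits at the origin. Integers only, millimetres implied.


translate([322, 496, 0]) cube([66, 120, 2142]);
translate([1111, 496, 0]) cube([66, 120, 2142]);
translate([322, 496, 2142]) cube([855, 120, 49]);


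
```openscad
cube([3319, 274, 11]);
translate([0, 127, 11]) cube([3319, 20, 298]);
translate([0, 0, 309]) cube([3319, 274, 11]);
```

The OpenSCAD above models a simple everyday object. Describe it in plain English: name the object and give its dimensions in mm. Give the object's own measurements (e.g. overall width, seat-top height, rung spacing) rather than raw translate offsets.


An I-beam lying along x, 3319 mm long. Overall section height 320 mm. Two flanges 274 mm wide (y) and 11 mm thick, one on the floor and one at the top; a web 20 mm thick runs between them, centred on the flange width.


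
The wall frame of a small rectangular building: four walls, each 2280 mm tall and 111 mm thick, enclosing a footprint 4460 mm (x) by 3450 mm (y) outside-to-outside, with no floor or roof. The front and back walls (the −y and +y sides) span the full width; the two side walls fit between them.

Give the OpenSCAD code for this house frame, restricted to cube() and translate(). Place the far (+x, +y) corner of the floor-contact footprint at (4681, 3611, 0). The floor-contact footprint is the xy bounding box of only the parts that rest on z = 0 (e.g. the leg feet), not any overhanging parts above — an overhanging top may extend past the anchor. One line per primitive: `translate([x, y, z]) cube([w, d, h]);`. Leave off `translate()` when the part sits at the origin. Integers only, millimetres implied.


translate([221, 161, 0]) cube([4460, 111, 2280]);
translate([221, 3500, 0]) cube([4460, 111, 2280]);
translate([221, 272, 0]) cube([111, 3228, 2280]);
translate([4570, 272, 0]) cube([111, 3228, 2280]);


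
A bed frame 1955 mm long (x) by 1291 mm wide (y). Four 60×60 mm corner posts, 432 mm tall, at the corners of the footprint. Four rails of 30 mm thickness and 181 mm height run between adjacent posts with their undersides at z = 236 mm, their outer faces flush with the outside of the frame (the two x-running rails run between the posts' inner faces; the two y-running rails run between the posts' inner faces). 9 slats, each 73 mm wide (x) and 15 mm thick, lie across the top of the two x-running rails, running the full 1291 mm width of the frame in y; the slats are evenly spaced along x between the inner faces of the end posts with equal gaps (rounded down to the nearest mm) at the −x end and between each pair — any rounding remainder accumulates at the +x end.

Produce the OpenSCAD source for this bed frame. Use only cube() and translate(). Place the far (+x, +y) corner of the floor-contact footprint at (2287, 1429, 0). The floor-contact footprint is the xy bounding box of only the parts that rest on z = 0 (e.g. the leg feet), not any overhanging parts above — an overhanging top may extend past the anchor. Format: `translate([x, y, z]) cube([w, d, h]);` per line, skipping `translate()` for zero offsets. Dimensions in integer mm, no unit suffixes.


translate([332, 138, 0]) cube([60, 60, 432]);
translate([332, 1369, 0]) cube([60, 60, 432]);
translate([2227, 138, 0]) cube([60, 60, 432]);
translate([2227, 1369, 0]) cube([60, 60, 432]);
translate([392, 138, 236]) cube([1835, 30, 181]);
translate([392, 1399, 236]) cube([1835, 30, 181]);
translate([332, 198, 236]) cube([30, 1171, 181]);
translate([2257, 198, 236]) cube([30, 1171, 181]);
translate([509, 138, 417]) cube([73, 1291, 15]);
translate([699, 138, 417]) cube([73, 1291, 15]);
translate([889, 138, 417]) cube([73, 1291, 15]);
translate([1079, 138, 417]) cube([73, 1291, 15]);
translate([1269, 138, 417]) cube([73, 1291, 15]);
translate([1459, 138, 417]) cube([73, 1291, 15]);
translate([1649, 138, 417]) cube([73, 1291, 15]);
translate([1839, 138, 417]) cube([73, 1291, 15]);
translate([2029, 138, 417]) cube([73, 1291, 15]);


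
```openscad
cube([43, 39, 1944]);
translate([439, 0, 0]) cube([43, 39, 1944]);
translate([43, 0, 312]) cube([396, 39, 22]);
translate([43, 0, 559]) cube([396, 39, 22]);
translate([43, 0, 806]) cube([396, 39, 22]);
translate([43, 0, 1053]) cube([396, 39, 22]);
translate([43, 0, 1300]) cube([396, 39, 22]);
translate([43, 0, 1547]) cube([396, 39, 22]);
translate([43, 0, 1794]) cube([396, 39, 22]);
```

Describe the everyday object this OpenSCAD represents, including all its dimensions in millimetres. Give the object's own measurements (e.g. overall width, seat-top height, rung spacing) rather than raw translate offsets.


A straight ladder. Two 43×39 mm vertical rails, 1944 mm tall, stand 482 mm apart (outside-to-outside) with their front faces coplanar on the −y side. 7 rungs, each 39 mm deep and 22 mm tall, span between the inner faces of the rails, front faces flush with the rails. The lowest rung's underside is at z = 312 mm and rungs are spaced 247 mm apart (underside to underside).


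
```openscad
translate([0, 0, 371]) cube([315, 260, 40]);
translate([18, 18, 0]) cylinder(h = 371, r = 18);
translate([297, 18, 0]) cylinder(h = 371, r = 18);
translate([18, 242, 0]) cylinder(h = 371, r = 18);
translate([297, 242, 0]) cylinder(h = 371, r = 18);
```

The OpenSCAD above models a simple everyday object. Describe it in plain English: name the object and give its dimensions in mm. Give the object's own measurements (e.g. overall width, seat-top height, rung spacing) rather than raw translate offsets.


A simple wooden stool: a rectangular seat 315 mm (x) by 260 mm (y), 40 mm thick, top face at z = 411 mm, on four round legs, each 36 mm in diameter. The legs rest on z = 0, each leg's axis is inset half a diameter from the nearest pair of seat edges (so the leg's bounding box is flush with the corner).


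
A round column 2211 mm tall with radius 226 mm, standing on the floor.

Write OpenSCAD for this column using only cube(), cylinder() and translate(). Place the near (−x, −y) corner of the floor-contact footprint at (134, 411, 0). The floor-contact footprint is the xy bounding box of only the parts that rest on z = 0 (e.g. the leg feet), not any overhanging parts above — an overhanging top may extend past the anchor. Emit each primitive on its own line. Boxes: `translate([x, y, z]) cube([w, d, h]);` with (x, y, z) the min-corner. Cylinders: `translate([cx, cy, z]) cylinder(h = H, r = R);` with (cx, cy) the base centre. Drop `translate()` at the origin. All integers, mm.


translate([360, 637, 0]) cylinder(h = 2211, r = 226);


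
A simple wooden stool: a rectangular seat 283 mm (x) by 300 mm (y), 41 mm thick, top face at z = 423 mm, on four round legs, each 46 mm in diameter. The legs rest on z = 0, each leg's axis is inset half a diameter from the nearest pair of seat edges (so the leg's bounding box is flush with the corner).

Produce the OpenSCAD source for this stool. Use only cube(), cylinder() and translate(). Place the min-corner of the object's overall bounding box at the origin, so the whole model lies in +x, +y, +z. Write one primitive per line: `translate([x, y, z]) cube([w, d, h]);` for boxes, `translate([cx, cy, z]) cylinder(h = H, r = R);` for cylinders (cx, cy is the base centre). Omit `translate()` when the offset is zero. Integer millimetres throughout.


translate([0, 0, 382]) cube([283, 300, 41]);
translate([23, 23, 0]) cylinder(h = 382, r = 23);
translate([260, 23, 0]) cylinder(h = 382, r = 23);
translate([23, 277, 0]) cylinder(h = 382, r = 23);
translate([260, 277, 0]) cylinder(h = 382, r = 23);


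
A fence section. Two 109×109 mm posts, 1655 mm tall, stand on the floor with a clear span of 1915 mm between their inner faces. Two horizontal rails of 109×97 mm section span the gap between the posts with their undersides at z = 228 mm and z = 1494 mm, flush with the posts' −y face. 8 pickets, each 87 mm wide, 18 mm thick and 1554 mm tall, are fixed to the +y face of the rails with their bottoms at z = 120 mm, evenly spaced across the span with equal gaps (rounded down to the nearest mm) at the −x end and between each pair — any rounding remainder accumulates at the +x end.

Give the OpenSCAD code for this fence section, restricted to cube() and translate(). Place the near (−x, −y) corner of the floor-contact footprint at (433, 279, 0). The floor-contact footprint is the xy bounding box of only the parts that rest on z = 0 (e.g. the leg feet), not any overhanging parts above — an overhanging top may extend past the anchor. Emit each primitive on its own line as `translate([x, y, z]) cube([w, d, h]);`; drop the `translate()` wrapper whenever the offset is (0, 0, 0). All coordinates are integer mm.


translate([433, 279, 0]) cube([109, 109, 1655]);
translate([2457, 279, 0]) cube([109, 109, 1655]);
translate([542, 279, 228]) cube([1915, 109, 97]);
translate([542, 279, 1494]) cube([1915, 109, 97]);
translate([677, 388, 120]) cube([87, 18, 1554]);
translate([899, 388, 120]) cube([87, 18, 1554]);
translate([1121, 388, 120]) cube([87, 18, 1554]);
translate([1343, 388, 120]) cube([87, 18, 1554]);
translate([1565, 388, 120]) cube([87, 18, 1554]);
translate([1787, 388, 120]) cube([87, 18, 1554]);
translate([2009, 388, 120]) cube([87, 18, 1554]);
translate([2231, 388, 120]) cube([87, 18, 1554]);


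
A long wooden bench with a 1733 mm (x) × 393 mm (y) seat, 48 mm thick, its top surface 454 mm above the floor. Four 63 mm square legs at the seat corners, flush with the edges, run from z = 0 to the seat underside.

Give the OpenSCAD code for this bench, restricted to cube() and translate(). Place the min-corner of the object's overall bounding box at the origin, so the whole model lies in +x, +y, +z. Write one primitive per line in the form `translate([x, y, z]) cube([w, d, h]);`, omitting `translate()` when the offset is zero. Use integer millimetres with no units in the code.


// leg_h = 454 − 48 = 406
translate([0, 0, 406]) cube([1733, 393, 48]);
cube([63, 63, 406]);
translate([0, 330, 0]) cube([63, 63, 406]);
translate([1670, 0, 0]) cube([63, 63, 406]);
translate([1670, 330, 0]) cube([63, 63, 406]);


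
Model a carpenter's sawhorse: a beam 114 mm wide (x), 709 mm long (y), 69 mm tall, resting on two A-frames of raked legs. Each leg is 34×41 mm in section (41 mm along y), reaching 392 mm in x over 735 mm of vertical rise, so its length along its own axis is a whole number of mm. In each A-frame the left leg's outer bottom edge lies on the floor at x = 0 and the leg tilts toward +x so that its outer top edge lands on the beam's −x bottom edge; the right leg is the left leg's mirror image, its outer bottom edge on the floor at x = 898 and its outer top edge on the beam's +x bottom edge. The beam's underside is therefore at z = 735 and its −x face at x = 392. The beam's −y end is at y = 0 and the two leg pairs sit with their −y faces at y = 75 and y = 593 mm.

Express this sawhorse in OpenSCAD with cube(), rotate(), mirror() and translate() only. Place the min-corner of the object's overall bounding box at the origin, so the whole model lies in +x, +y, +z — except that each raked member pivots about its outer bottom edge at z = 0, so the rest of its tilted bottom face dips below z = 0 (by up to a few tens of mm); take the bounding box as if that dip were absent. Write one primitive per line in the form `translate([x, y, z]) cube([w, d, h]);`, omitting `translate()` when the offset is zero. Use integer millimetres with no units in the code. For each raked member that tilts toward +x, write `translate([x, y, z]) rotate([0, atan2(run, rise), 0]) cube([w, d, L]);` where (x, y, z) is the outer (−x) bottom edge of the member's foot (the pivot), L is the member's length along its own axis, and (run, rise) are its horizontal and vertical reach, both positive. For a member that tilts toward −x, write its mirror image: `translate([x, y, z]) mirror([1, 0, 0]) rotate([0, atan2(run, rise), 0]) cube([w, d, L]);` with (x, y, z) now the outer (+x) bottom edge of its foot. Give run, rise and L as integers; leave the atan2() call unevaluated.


// leg length = √(392² + 735²) = 833
// right-leg outer foot x = 2·392 + 114 = 898
// beam min-corner = (392, 0, 735)
translate([392, 0, 735]) cube([114, 709, 69]);
translate([0, 75, 0]) rotate([0, atan2(392, 735), 0]) cube([34, 41, 833]);
translate([898, 75, 0]) mirror([1, 0, 0]) rotate([0, atan2(392, 735), 0]) cube([34, 41, 833]);
translate([0, 593, 0]) rotate([0, atan2(392, 735), 0]) cube([34, 41, 833]);
translate([898, 593, 0]) mirror([1, 0, 0]) rotate([0, atan2(392, 735), 0]) cube([34, 41, 833]);


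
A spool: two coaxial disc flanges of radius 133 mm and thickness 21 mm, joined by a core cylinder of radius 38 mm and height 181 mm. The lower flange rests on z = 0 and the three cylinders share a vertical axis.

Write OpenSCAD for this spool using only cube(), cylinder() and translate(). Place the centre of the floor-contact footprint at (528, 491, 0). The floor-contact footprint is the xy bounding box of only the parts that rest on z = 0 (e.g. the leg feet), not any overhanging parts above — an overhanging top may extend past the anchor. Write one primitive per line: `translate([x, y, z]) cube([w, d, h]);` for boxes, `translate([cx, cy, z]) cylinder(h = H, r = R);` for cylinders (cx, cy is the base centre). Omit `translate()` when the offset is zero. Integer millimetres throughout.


translate([528, 491, 0]) cylinder(h = 21, r = 133);
translate([528, 491, 21]) cylinder(h = 181, r = 38);
translate([528, 491, 202]) cylinder(h = 21, r = 133);


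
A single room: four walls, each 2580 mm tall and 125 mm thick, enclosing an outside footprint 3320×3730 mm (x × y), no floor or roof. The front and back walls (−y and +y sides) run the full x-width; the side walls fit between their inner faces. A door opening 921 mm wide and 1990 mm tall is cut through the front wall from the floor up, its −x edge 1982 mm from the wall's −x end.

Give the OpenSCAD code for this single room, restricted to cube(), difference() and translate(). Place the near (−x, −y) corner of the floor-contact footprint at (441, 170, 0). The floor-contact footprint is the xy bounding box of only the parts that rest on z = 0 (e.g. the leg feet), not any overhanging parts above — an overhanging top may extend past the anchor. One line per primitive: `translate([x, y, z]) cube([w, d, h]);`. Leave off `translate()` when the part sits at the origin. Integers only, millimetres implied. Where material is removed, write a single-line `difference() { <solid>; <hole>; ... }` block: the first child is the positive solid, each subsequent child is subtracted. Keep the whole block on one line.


difference() { translate([441, 170, 0]) cube([3320, 125, 2580]); translate([2423, 170, 0]) cube([921, 125, 1990]); }
translate([441, 3775, 0]) cube([3320, 125, 2580]);
translate([441, 295, 0]) cube([125, 3480, 2580]);
translate([3636, 295, 0]) cube([125, 3480, 2580]);


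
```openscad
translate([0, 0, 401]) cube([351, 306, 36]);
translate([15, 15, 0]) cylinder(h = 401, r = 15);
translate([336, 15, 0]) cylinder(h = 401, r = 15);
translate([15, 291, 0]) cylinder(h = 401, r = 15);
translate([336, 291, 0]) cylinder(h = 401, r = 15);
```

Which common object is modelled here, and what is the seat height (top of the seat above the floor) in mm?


A stool. The seat height is 437 mm.

A 351×306×36 slab at z = 401 on four corner cylinders — a stool. The seat top is 401 + 36 = 437 mm.


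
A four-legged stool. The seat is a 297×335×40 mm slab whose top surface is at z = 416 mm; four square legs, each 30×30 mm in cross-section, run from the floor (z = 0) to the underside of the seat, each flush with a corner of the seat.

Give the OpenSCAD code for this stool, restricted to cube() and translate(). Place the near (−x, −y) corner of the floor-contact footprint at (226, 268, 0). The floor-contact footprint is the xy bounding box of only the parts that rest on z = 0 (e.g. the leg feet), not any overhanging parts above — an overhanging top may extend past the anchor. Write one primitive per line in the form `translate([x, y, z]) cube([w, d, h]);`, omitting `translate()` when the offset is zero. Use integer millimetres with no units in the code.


translate([226, 268, 376]) cube([297, 335, 40]);
translate([226, 268, 0]) cube([30, 30, 376]);
translate([493, 268, 0]) cube([30, 30, 376]);
translate([226, 573, 0]) cube([30, 30, 376]);
translate([493, 573, 0]) cube([30, 30, 376]);


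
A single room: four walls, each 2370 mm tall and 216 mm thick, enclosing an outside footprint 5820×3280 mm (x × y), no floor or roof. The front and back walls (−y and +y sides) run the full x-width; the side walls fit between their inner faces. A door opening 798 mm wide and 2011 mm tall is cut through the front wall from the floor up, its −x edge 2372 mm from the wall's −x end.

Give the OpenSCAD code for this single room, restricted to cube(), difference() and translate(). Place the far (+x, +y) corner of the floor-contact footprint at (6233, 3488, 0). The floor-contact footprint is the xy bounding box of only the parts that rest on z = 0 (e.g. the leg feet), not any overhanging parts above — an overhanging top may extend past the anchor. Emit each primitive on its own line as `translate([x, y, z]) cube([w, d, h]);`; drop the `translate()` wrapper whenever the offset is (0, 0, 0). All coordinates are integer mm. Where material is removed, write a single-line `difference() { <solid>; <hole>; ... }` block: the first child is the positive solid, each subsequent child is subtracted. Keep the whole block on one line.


difference() { translate([413, 208, 0]) cube([5820, 216, 2370]); translate([2785, 208, 0]) cube([798, 216, 2011]); }
translate([413, 3272, 0]) cube([5820, 216, 2370]);
translate([413, 424, 0]) cube([216, 2848, 2370]);
translate([6017, 424, 0]) cube([216, 2848, 2370]);


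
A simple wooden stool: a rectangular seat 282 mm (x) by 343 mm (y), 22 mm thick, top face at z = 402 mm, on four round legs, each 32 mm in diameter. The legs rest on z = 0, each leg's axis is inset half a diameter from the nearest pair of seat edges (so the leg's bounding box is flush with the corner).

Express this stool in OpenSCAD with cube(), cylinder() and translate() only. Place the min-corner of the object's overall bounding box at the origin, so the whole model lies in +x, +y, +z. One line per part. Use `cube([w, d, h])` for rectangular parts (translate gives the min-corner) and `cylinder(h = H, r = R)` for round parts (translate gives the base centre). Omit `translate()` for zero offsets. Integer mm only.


translate([0, 0, 380]) cube([282, 343, 22]);
translate([16, 16, 0]) cylinder(h = 380, r = 16);
translate([266, 16, 0]) cylinder(h = 380, r = 16);
translate([16, 327, 0]) cylinder(h = 380, r = 16);
translate([266, 327, 0]) cylinder(h = 380, r = 16);


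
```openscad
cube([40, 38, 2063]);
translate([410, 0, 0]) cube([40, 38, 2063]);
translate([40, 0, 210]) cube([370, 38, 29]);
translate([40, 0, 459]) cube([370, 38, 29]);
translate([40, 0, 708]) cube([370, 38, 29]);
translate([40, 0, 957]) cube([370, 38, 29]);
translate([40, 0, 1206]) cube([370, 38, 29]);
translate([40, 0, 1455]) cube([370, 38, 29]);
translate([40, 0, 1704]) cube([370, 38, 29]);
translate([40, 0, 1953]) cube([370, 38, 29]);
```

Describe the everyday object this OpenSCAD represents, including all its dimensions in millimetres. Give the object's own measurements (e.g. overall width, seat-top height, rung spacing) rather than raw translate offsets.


A straight ladder. Two 40×38 mm vertical rails, 2063 mm tall, stand 450 mm apart (outside-to-outside) with their front faces coplanar on the −y side. 8 rungs, each 38 mm deep and 29 mm tall, span between the inner faces of the rails, front faces flush with the rails. The lowest rung's underside is at z = 210 mm and rungs are spaced 249 mm apart (underside to underside).


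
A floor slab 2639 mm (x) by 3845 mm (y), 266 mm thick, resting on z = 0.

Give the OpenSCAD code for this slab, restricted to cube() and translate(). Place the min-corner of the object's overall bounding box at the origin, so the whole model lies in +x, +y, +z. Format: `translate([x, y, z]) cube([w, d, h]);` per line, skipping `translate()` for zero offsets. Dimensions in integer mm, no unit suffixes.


cube([2639, 3845, 266]);


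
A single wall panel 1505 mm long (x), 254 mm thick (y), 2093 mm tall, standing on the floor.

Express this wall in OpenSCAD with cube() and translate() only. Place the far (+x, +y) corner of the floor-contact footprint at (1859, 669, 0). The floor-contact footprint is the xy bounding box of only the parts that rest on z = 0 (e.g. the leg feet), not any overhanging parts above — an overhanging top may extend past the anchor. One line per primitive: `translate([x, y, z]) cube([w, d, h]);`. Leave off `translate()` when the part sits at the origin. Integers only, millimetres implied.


translate([354, 415, 0]) cube([1505, 254, 2093]);


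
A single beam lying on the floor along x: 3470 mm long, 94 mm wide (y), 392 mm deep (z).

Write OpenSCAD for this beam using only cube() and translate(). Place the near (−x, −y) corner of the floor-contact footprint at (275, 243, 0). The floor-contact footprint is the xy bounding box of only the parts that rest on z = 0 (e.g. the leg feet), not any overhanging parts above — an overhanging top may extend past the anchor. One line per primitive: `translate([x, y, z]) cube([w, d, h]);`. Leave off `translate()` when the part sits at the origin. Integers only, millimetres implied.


translate([275, 243, 0]) cube([3470, 94, 392]);


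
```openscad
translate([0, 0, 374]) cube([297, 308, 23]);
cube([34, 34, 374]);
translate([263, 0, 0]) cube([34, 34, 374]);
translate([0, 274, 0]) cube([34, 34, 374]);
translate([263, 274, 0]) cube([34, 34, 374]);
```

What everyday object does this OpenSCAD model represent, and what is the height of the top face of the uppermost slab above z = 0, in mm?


A stool. The seat height is 397 mm.

A 297×308×23 slab at z = 374 on four corner posts — a stool. The seat top is 374 + 23 = 397 mm.


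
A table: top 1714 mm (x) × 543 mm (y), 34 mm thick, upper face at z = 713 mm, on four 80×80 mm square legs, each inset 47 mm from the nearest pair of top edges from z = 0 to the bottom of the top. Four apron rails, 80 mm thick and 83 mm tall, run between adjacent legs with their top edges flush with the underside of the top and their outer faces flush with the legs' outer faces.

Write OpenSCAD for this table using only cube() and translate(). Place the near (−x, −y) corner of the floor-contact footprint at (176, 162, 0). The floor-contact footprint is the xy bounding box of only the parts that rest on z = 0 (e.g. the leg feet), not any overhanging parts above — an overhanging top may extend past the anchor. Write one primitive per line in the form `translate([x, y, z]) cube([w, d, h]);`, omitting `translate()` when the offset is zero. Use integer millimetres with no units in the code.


translate([129, 115, 679]) cube([1714, 543, 34]);
translate([176, 162, 0]) cube([80, 80, 679]);
translate([1716, 162, 0]) cube([80, 80, 679]);
translate([176, 531, 0]) cube([80, 80, 679]);
translate([1716, 531, 0]) cube([80, 80, 679]);
translate([256, 162, 596]) cube([1460, 80, 83]);
translate([256, 531, 596]) cube([1460, 80, 83]);
translate([176, 242, 596]) cube([80, 289, 83]);
translate([1716, 242, 596]) cube([80, 289, 83]);


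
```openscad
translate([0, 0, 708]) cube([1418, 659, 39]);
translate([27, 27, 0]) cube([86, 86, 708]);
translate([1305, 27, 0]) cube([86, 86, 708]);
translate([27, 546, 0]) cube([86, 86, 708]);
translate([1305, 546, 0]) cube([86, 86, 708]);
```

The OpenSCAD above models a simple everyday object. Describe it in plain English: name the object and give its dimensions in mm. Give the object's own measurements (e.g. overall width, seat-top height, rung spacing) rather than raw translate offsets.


A rectangular dining table. The top is 1418×659×39 mm with its upper surface at z = 747 mm. It stands on four 86×86 mm square legs, each inset 27 mm from the nearest pair of top edges, running from the floor to the underside of the top.


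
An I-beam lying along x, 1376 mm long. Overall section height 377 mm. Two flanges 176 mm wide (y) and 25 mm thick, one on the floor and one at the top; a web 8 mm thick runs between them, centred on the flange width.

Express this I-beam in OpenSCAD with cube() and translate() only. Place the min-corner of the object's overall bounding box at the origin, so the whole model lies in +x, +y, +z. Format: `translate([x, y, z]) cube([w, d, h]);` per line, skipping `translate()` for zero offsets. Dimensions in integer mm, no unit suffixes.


cube([1376, 176, 25]);
translate([0, 84, 25]) cube([1376, 8, 327]);
translate([0, 0, 352]) cube([1376, 176, 25]);


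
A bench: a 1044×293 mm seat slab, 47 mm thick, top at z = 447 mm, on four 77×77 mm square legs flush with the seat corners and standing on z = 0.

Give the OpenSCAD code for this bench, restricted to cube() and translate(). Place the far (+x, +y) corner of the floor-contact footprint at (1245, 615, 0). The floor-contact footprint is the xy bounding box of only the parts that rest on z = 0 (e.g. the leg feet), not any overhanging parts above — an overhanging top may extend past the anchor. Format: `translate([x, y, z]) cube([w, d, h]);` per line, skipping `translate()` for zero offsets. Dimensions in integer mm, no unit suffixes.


translate([201, 322, 400]) cube([1044, 293, 47]);
translate([201, 322, 0]) cube([77, 77, 400]);
translate([201, 538, 0]) cube([77, 77, 400]);
translate([1168, 322, 0]) cube([77, 77, 400]);
translate([1168, 538, 0]) cube([77, 77, 400]);


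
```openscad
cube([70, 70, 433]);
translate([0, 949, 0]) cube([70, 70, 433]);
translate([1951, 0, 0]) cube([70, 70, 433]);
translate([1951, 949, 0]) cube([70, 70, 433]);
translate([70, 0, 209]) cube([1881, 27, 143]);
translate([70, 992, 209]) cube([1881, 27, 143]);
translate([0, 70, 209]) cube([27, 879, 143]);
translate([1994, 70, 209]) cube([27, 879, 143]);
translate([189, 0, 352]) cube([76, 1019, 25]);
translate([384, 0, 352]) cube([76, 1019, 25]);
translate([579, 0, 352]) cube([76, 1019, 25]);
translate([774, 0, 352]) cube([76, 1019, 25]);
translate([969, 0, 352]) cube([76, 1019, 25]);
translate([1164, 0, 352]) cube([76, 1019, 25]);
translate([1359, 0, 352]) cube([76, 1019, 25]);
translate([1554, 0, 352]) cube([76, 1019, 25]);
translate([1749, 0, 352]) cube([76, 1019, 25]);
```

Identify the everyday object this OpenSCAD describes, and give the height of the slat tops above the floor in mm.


A bed frame. The slat-top height is 377 mm.

Four posts, four rails, and a row of slats — a bed frame. Slats sit on the rails at z = 209 + 143 = 352; with slat thickness 25, the top is 377 mm.


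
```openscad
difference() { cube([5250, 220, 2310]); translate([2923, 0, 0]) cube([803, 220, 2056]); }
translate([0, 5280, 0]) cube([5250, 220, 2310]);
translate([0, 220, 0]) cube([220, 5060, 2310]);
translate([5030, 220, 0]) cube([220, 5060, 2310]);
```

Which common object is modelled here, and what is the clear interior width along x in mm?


A single room. The interior width is 4810 mm.

Four walls enclosing a rectangle with a door in the front wall — a room. Outside width 5250 minus two 220 mm walls gives 4810 mm.


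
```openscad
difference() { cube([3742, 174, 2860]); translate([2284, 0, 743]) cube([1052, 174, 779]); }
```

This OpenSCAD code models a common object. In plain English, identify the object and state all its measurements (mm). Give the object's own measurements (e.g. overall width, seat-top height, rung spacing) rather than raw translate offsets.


A wall 3742 mm long (x), 174 mm thick (y), 2860 mm tall, with a rectangular window opening cut through it. The opening is 1052 mm wide and 779 mm tall; its sill is at z = 743 mm and its near (−x) edge is 2284 mm from the wall's −x end. The opening passes through the full wall thickness.


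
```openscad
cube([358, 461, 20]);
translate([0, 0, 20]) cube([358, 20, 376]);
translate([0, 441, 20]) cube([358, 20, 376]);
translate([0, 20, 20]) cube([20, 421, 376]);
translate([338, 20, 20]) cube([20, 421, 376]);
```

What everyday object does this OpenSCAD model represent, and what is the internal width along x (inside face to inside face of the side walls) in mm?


An open box. The internal width is 318 mm.

A 358×461 base slab with four walls standing on it — an open box. The base is 358 mm wide and the walls are 20 mm thick, so the internal width is 358 − 2 × 20 = 318 mm.


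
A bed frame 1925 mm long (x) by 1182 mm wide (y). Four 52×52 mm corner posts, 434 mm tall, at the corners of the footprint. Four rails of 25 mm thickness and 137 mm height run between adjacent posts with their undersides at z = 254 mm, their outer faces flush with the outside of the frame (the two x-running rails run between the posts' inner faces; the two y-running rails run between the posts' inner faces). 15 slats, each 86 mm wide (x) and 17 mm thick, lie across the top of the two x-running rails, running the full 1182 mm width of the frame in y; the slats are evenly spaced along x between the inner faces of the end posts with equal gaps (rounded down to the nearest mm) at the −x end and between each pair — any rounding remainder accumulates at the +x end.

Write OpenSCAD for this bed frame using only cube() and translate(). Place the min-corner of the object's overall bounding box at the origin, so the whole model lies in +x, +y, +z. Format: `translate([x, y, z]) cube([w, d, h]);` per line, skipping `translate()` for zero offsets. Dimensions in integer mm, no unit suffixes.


cube([52, 52, 434]);
translate([0, 1130, 0]) cube([52, 52, 434]);
translate([1873, 0, 0]) cube([52, 52, 434]);
translate([1873, 1130, 0]) cube([52, 52, 434]);
translate([52, 0, 254]) cube([1821, 25, 137]);
translate([52, 1157, 254]) cube([1821, 25, 137]);
translate([0, 52, 254]) cube([25, 1078, 137]);
translate([1900, 52, 254]) cube([25, 1078, 137]);
translate([85, 0, 391]) cube([86, 1182, 17]);
translate([204, 0, 391]) cube([86, 1182, 17]);
translate([323, 0, 391]) cube([86, 1182, 17]);
translate([442, 0, 391]) cube([86, 1182, 17]);
translate([561, 0, 391]) cube([86, 1182, 17]);
translate([680, 0, 391]) cube([86, 1182, 17]);
translate([799, 0, 391]) cube([86, 1182, 17]);
translate([918, 0, 391]) cube([86, 1182, 17]);
translate([1037, 0, 391]) cube([86, 1182, 17]);
translate([1156, 0, 391]) cube([86, 1182, 17]);
translate([1275, 0, 391]) cube([86, 1182, 17]);
translate([1394, 0, 391]) cube([86, 1182, 17]);
translate([1513, 0, 391]) cube([86, 1182, 17]);
translate([1632, 0, 391]) cube([86, 1182, 17]);
translate([1751, 0, 391]) cube([86, 1182, 17]);
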